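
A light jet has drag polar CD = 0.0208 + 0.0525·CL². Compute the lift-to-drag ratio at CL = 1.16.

L/D = 12.7

CD = 0.0208 + 0.0525 × 1.16² = 0.09144
L/D = CL/CD = 1.16 / 0.09144 = 12.7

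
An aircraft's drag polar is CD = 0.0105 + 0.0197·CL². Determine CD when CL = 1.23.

CD = 0.0403

CD = 0.0105 + 0.0197 × 1.23² = 0.0105 + 0.0298 = 0.0403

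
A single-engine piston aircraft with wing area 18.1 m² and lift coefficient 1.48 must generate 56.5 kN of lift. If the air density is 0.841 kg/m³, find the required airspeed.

L = ½ρv²S·CL ⇒ v = √(2L/(ρ·S·CL))
v = √(2 × 56500 / (0.841 × 18.1 × 1.48)) = √5016 = 70.8 m/s

v = 70.8 m/s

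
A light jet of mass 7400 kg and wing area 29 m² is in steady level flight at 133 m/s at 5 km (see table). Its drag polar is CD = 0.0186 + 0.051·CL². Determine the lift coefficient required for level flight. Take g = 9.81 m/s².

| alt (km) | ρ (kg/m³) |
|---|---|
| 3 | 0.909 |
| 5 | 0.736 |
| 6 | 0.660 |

CL = 0.385

At 5 km, from the table: ρ = 0.736 kg/m³.
Level flight ⇒ L = W = m·g = 7400 × 9.81 = 72594 N.
Dynamic pressure q = 0.5 × 0.736 × 133² = 6510 Pa.
CL = 2W/(ρv²S) = 2×72594/(0.736×133²×29) = 0.3845.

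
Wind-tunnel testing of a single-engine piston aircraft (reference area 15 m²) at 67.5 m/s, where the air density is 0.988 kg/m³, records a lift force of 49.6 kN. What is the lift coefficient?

CL = 1.47

From L = ½ρv²S·CL, rearranging gives CL = 2L/(ρv²S).
CL = 2 × 49600 / (0.988 × 67.5² × 15) = 1.47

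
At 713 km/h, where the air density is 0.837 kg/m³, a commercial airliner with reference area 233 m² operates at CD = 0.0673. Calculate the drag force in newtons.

D = 2.57×10^5 N

Convert speed: v = 713 km/h ÷ 3.6 = 198.1 m/s.
Dynamic pressure q = ½ρv² = ½ × 0.837 × 198.1² = 16420 Pa.
D = q·S·CD = 16420 × 233 × 0.0673 = 2.57×10^5 N ≈ 257 kN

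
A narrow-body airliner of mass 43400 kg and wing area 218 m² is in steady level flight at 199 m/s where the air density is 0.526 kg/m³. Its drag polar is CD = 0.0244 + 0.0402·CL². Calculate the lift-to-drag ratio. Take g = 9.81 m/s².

In steady level flight, lift balances weight: W = mg = 43400 × 9.81 = 4.2575×10^5 N.
q = ½ρv² = ½ × 0.526 × 199² = 10420 Pa.
CL = 2W/(ρv²S) = 2×4.2575×10^5/(0.526×199²×218) = 0.1875.
CD = 0.0244 + 0.0402 × 0.1875² = 0.02581.
L/D = CL/CD = 0.1875 / 0.02581 = 7.26

L/D = 7.26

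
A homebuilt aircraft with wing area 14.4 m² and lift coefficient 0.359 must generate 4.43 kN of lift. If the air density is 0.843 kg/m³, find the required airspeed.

v = 45.1 m/s

L = ½ρv²S·CL ⇒ v = √(2L/(ρ·S·CL))
v = √(2 × 4430 / (0.843 × 14.4 × 0.359)) = √2033 = 45.1 m/s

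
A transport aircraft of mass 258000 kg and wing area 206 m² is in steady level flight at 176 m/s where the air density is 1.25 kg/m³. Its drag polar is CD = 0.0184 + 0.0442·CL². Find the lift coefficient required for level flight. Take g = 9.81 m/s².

CL = 0.635

Level flight ⇒ L = W = m·g = 258000 × 9.81 = 2.531×10^6 N.
Dynamic pressure q = 0.5 × 1.25 × 176² = 19360 Pa.
Required CL = L/(qS) = 2.531×10^6/(19360·206) = 0.6346.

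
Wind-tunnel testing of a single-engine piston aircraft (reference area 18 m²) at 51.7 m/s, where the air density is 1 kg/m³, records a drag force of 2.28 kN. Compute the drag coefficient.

From D = ½ρv²S·CD, rearranging gives CD = 2D/(ρv²S).
CD = 2 × 2280 / (1 × 51.7² × 18) = 0.0948

CD = 0.0948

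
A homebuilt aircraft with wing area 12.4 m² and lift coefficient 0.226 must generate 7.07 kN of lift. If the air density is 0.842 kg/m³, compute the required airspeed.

L = ½ρv²S·CL ⇒ v = √(2L/(ρ·S·CL))
v = √(2 × 7070 / (0.842 × 12.4 × 0.226)) = √5992 = 77.4 m/s

v = 77.4 m/s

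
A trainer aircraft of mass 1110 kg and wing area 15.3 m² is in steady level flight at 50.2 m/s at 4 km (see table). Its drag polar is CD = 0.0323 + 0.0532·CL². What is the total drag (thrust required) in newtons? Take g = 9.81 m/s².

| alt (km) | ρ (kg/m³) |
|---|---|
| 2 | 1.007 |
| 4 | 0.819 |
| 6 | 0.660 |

D = 910 N

At 4 km, from the table: ρ = 0.819 kg/m³.
Weight W = mg = 1110 × 9.81 = 10889 N; in level flight L = W.
q = ½ρv² = ½ × 0.819 × 50.2² = 1032 Pa.
Required CL = L/(qS) = 10889/(1032·15.3) = 0.6897.
CD = 0.0323 + 0.0532 × 0.6897² = 0.0576.
D = q·S·CD = 1032 × 15.3 × 0.0576 = 909.5 N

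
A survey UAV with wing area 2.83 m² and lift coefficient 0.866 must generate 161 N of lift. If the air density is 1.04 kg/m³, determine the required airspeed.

L = ½ρv²S·CL ⇒ v = √(2L/(ρ·S·CL))
v = √(2 × 161 / (1.04 × 2.83 × 0.866)) = √126.3 = 11.2 m/s

v = 11.2 m/s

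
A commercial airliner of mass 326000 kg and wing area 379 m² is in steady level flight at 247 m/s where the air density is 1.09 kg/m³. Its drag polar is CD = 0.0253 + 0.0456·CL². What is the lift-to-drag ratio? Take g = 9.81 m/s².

L/D = 8.99

In steady level flight, lift balances weight: W = mg = 326000 × 9.81 = 3.1981×10^6 N.
q = ½ρv² = ½ × 1.09 × 247² = 33250 Pa.
CL = W/(q·S) = 3.1981×10^6 / (33250 × 379) = 0.2538.
CD = 0.0253 + 0.0456 × 0.2538² = 0.02824.
L/D = CL/CD = 0.2538 / 0.02824 = 8.99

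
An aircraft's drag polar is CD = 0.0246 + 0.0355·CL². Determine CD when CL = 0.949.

CD = 0.0566

CD = 0.0246 + 0.0355 × 0.949² = 0.0246 + 0.03197 = 0.0566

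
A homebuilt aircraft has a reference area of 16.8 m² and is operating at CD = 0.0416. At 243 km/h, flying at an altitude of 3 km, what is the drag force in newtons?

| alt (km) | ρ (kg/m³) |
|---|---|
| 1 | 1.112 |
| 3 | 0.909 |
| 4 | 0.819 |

At 3 km, from the table: ρ = 0.909 kg/m³.
Convert speed: v = 243 km/h ÷ 3.6 = 67.5 m/s.
D = ½ρv²S·CD = ½ × 0.909 × 67.5² × 16.8 × 0.0416 = 1450 N

D = 1450 N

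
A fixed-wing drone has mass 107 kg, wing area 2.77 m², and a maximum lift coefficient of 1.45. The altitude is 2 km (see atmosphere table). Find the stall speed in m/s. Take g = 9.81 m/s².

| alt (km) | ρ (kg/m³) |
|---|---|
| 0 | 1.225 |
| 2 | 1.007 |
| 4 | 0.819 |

At 2 km, from the table: ρ = 1.007 kg/m³.
Weight W = mg = 107 × 9.81 = 1050 N.
From L = ½ρV²S·CL,max = W: V_stall = √(2W/(ρSCL,max)) = √(2·1050/(1.007·2.77·1.45))
V_stall = √519 = 22.8 m/s

V_stall = 22.8 m/s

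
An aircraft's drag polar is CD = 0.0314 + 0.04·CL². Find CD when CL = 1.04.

CD = 0.0747

CD = 0.0314 + 0.04 × 1.04² = 0.0314 + 0.04326 = 0.0747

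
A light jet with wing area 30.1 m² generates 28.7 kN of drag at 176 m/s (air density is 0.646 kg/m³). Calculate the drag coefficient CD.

CD = 0.0953

From D = ½ρv²S·CD, rearranging gives CD = 2D/(ρv²S).
CD = 2 × 28700 / (0.646 × 176² × 30.1) = 0.0953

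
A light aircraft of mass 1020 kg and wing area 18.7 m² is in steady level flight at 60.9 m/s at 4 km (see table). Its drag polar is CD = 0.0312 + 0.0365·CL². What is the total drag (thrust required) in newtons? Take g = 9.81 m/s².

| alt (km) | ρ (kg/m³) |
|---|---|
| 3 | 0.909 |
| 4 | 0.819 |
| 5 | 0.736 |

At 4 km, from the table: ρ = 0.819 kg/m³.
In steady level flight, lift balances weight: W = mg = 1020 × 9.81 = 10006 N.
Dynamic pressure q = 0.5 × 0.819 × 60.9² = 1519 Pa.
Required CL = L/(qS) = 10006/(1519·18.7) = 0.3523.
CD = 0.0312 + 0.0365 × 0.3523² = 0.03573.
D = q·S·CD = 1519 × 18.7 × 0.03573 = 1015 N

D = 1010 N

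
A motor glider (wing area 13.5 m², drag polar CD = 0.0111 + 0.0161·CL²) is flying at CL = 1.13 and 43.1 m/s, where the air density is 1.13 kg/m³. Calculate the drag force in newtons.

CD = 0.0111 + 0.0161 × 1.13² = 0.03166
D = ½ρv²S·CD = ½ × 1.13 × 43.1² × 13.5 × 0.03166 = 449 N

D = 449 N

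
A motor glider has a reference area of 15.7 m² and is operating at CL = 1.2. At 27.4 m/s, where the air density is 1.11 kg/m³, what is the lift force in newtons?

L = 7850 N

Dynamic pressure q = ½ρv² = ½ × 1.11 × 27.4² = 416.7 Pa.
L = q·S·CL = 416.7 × 15.7 × 1.2 = 7850 N ≈ 7.85 kN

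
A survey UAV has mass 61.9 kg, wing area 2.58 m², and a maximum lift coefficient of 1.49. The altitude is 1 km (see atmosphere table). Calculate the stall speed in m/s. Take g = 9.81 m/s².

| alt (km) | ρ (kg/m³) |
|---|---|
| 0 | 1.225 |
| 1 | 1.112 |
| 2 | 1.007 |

At 1 km, from the table: ρ = 1.112 kg/m³.
Stall occurs when L = W at CL,max. W = mg = 61.9 × 9.81 = 607.2 N.
From L = ½ρV²S·CL,max = W: V_stall = √(2W/(ρSCL,max)) = √(2·607.2/(1.112·2.58·1.49))
V_stall = √284.1 = 16.9 m/s

V_stall = 16.9 m/s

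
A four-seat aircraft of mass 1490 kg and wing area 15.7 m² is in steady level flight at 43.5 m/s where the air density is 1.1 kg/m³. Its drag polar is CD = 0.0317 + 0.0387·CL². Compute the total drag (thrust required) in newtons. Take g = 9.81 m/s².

Level flight ⇒ L = W = m·g = 1490 × 9.81 = 14617 N.
q = ½ρv² = ½ × 1.1 × 43.5² = 1041 Pa.
Required CL = L/(qS) = 14617/(1041·15.7) = 0.8946.
CD = 0.0317 + 0.0387 × 0.8946² = 0.06267.
D = q·S·CD = 1041 × 15.7 × 0.06267 = 1024 N

D = 1020 N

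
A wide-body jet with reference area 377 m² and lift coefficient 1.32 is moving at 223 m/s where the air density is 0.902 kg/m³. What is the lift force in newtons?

L = 1.12×10^7 N

L = ½ρv²S·CL = ½ × 0.902 × 223² × 377 × 1.32 = 1.12×10^7 N ≈ 11200 kN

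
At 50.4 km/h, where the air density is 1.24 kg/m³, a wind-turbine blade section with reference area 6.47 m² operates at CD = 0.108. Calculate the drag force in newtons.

Convert speed: v = 50.4 km/h ÷ 3.6 = 14 m/s.
D = ½ρv²S·CD = ½ × 1.24 × 14² × 6.47 × 0.108 = 84.9 N

D = 84.9 N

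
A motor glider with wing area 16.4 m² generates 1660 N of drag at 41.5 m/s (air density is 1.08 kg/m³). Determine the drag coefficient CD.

CD = 0.109

From D = ½ρv²S·CD, rearranging gives CD = 2D/(ρv²S).
CD = 2 × 1660 / (1.08 × 41.5² × 16.4) = 0.109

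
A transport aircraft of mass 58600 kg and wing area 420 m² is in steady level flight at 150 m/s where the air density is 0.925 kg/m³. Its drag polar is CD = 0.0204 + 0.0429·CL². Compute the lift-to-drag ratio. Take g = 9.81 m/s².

Weight W = mg = 58600 × 9.81 = 5.7487×10^5 N; in level flight L = W.
Dynamic pressure q = 0.5 × 0.925 × 150² = 10410 Pa.
CL = 2W/(ρv²S) = 2×5.7487×10^5/(0.925×150²×420) = 0.1315.
CD = 0.0204 + 0.0429 × 0.1315² = 0.02114.
L/D = CL/CD = 0.1315 / 0.02114 = 6.22

L/D = 6.22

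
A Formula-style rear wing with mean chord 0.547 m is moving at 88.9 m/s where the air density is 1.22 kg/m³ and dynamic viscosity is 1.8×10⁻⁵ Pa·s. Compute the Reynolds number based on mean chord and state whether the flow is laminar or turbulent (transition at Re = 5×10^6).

Re = ρ·v·c/μ = 1.22 × 88.9 × 0.547 / (1.8×10⁻⁵) = 3.3×10^6
Since 3.3×10^6 < 5×10^6, the flow is laminar.

Re = 3.3×10^6 (laminar)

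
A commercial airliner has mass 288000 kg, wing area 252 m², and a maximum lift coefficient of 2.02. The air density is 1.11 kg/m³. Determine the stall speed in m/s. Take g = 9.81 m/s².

Weight W = mg = 288000 × 9.81 = 2.825×10^6 N.
From L = ½ρV²S·CL,max = W: V_stall = √(2W/(ρSCL,max)) = √(2·2.825×10^6/(1.11·252·2.02))
V_stall = √10000 = 100 m/s

V_stall = 100 m/s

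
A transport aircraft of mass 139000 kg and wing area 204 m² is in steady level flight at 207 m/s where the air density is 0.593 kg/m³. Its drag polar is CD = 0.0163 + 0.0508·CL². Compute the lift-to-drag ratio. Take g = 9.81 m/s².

L/D = 17.3

Level flight ⇒ L = W = m·g = 139000 × 9.81 = 1.3636×10^6 N.
q = ½ρv² = ½ × 0.593 × 207² = 12700 Pa.
Required CL = L/(qS) = 1.3636×10^6/(12700·204) = 0.5261.
CD = 0.0163 + 0.0508 × 0.5261² = 0.03036.
L/D = CL/CD = 0.5261 / 0.03036 = 17.3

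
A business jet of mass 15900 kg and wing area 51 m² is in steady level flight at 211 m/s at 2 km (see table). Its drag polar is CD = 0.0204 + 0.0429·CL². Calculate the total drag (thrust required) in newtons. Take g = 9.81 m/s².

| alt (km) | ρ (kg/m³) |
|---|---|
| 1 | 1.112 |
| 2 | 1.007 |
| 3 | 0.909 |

D = 24200 N

At 2 km, from the table: ρ = 1.007 kg/m³.
Level flight ⇒ L = W = m·g = 15900 × 9.81 = 1.5598×10^5 N.
Dynamic pressure q = 0.5 × 1.007 × 211² = 22420 Pa.
CL = W/(q·S) = 1.5598×10^5 / (22420 × 51) = 0.1364.
CD = 0.0204 + 0.0429 × 0.1364² = 0.0212.
D = q·S·CD = 22420 × 51 × 0.0212 = 24230 N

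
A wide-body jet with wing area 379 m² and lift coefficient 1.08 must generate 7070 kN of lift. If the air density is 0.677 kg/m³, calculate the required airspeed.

L = ½ρv²S·CL ⇒ v = √(2L/(ρ·S·CL))
v = √(2 × 7.07×10^6 / (0.677 × 379 × 1.08)) = √51030 = 226 m/s

v = 226 m/s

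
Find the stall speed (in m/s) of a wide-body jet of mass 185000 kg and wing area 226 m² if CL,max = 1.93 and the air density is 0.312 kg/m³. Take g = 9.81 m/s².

V_stall = 163 m/s

At stall, lift equals weight: L = W = m·g = 185000 × 9.81 = 1.815×10^6 N.
V_stall = √(2W/(ρ·S·CL,max)) = √(2 × 1.815×10^6 / (0.312 × 226 × 1.93))
V_stall = √26670 = 163 m/s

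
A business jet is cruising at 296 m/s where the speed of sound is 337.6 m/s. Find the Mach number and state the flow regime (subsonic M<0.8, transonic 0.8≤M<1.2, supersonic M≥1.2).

M = v/a = 296 / 337.6 = 0.877
M = 0.877 → transonic.

M = 0.877 (transonic)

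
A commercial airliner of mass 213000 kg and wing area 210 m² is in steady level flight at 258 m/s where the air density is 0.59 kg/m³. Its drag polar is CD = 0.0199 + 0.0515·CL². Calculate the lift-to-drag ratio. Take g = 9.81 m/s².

Level flight ⇒ L = W = m·g = 213000 × 9.81 = 2.0895×10^6 N.
Dynamic pressure q = 0.5 × 0.59 × 258² = 19640 Pa.
Required CL = L/(qS) = 2.0895×10^6/(19640·210) = 0.5067.
CD = 0.0199 + 0.0515 × 0.5067² = 0.03312.
L/D = CL/CD = 0.5067 / 0.03312 = 15.3

L/D = 15.3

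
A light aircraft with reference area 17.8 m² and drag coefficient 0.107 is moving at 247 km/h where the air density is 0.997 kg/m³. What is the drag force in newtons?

D = 4470 N

Convert speed: v = 247 km/h ÷ 3.6 = 68.61 m/s.
Dynamic pressure q = ½ρv² = ½ × 0.997 × 68.61² = 2347 Pa.
D = q·S·CD = 2347 × 17.8 × 0.107 = 4470 N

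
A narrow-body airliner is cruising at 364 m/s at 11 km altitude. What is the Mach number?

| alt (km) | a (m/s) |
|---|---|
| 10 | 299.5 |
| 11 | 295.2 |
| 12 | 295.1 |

M = 1.23

At 11 km, from the table: a = 295.2 m/s.
M = v/a = 364 / 295.2 = 1.23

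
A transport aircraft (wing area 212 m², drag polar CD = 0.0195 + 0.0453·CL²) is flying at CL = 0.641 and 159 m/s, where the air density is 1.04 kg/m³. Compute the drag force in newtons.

D = 1.06×10^5 N

CD = 0.0195 + 0.0453 × 0.641² = 0.03811
D = ½ρv²S·CD = ½ × 1.04 × 159² × 212 × 0.03811 = 1.06×10^5 N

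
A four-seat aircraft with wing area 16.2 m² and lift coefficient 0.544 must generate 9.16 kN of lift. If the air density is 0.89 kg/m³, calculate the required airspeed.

v = 48.3 m/s

L = ½ρv²S·CL ⇒ v = √(2L/(ρ·S·CL))
v = √(2 × 9160 / (0.89 × 16.2 × 0.544)) = √2336 = 48.3 m/s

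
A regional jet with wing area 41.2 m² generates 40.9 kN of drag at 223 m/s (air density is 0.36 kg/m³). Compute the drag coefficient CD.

CD = 0.111

From D = ½ρv²S·CD, rearranging gives CD = 2D/(ρv²S).
CD = 2 × 40900 / (0.36 × 223² × 41.2) = 0.111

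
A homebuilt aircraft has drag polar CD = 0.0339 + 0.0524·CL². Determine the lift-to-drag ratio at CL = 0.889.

CD = 0.0339 + 0.0524 × 0.889² = 0.07531
L/D = CL/CD = 0.889 / 0.07531 = 11.8

L/D = 11.8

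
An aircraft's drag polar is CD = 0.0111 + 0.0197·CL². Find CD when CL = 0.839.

CD = 0.025

CD = 0.0111 + 0.0197 × 0.839² = 0.0111 + 0.01387 = 0.025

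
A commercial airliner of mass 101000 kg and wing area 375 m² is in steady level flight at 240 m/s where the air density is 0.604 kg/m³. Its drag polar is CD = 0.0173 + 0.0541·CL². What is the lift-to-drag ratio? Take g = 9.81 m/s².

Weight W = mg = 101000 × 9.81 = 9.9081×10^5 N; in level flight L = W.
Dynamic pressure q = 0.5 × 0.604 × 240² = 17400 Pa.
CL = 2W/(ρv²S) = 2×9.9081×10^5/(0.604×240²×375) = 0.1519.
CD = 0.0173 + 0.0541 × 0.1519² = 0.01855.
L/D = CL/CD = 0.1519 / 0.01855 = 8.19

L/D = 8.19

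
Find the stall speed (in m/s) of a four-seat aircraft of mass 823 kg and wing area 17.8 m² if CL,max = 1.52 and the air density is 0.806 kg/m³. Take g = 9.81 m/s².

V_stall = 27.2 m/s

At stall, lift equals weight: L = W = m·g = 823 × 9.81 = 8074 N.
V_stall = √(2W/(ρ·S·CL,max)) = √(2 × 8074 / (0.806 × 17.8 × 1.52))
V_stall = √740.5 = 27.2 m/s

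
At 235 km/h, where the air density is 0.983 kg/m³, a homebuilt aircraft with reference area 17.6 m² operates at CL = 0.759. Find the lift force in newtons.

Convert speed: v = 235 km/h ÷ 3.6 = 65.28 m/s.
Dynamic pressure q = ½ρv² = ½ × 0.983 × 65.28² = 2094 Pa.
L = q·S·CL = 2094 × 17.6 × 0.759 = 28000 N ≈ 28 kN

L = 28000 N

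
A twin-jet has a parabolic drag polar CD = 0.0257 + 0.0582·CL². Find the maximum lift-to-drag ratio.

(L/D)max = 12.9

For CD = CD0 + K·CL², (L/D)max occurs at CL* = √(CD0/K) and equals 1/(2√(K·CD0)).
(L/D)max = 1/(2√(0.0582 × 0.0257)) = 1/(2 × 0.03867) = 12.9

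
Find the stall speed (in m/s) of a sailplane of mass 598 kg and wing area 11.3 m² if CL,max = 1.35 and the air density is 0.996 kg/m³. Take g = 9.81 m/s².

V_stall = 27.8 m/s

Weight W = mg = 598 × 9.81 = 5866 N.
V_stall = √(2W/(ρ·S·CL,max)) = √(2 × 5866 / (0.996 × 11.3 × 1.35))
V_stall = √772.2 = 27.8 m/s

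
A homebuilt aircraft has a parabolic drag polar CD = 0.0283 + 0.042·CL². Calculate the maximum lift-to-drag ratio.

For CD = CD0 + K·CL², (L/D)max occurs at CL* = √(CD0/K) and equals 1/(2√(K·CD0)).
(L/D)max = 1/(2√(0.042 × 0.0283)) = 1/(2 × 0.03448) = 14.5

(L/D)max = 14.5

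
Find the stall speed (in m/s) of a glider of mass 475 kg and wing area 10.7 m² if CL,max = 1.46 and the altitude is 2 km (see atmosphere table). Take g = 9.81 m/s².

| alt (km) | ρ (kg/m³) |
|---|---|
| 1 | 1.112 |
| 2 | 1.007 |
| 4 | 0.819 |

V_stall = 24.3 m/s

At 2 km, from the table: ρ = 1.007 kg/m³.
At stall, lift equals weight: L = W = m·g = 475 × 9.81 = 4660 N.
V_stall = √(2W/(ρ·S·CL,max)) = √(2 × 4660 / (1.007 × 10.7 × 1.46))
V_stall = √592.4 = 24.3 m/s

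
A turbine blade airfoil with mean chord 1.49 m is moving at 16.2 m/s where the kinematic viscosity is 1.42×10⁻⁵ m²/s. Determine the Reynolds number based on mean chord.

Re = 1.7×10^6

Re = v·c/ν = 16.2 × 1.49 / (1.42×10⁻⁵) = 1.7×10^6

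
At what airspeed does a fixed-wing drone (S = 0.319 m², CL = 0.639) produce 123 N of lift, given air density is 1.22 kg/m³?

L = ½ρv²S·CL ⇒ v = √(2L/(ρ·S·CL))
v = √(2 × 123 / (1.22 × 0.319 × 0.639)) = √989.2 = 31.5 m/s

v = 31.5 m/s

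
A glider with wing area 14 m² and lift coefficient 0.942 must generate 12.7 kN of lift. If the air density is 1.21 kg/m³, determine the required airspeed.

L = ½ρv²S·CL ⇒ v = √(2L/(ρ·S·CL))
v = √(2 × 12700 / (1.21 × 14 × 0.942)) = √1592 = 39.9 m/s

v = 39.9 m/s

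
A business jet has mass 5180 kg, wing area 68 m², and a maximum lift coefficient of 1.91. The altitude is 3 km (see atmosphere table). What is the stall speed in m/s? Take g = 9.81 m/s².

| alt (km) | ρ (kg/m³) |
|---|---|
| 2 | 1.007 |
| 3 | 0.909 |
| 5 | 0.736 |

V_stall = 29.3 m/s

At 3 km, from the table: ρ = 0.909 kg/m³.
Stall occurs when L = W at CL,max. W = mg = 5180 × 9.81 = 50820 N.
V_stall = √(2W/(ρ·S·CL,max)) = √(2 × 50820 / (0.909 × 68 × 1.91))
V_stall = √860.8 = 29.3 m/s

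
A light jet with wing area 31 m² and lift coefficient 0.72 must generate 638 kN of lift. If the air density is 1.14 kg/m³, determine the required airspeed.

v = 224 m/s

L = ½ρv²S·CL ⇒ v = √(2L/(ρ·S·CL))
v = √(2 × 6.38×10^5 / (1.14 × 31 × 0.72)) = √50150 = 224 m/s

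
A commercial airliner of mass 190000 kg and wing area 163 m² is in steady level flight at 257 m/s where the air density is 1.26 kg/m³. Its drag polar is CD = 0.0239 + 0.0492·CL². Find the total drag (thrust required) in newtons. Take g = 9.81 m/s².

Level flight ⇒ L = W = m·g = 190000 × 9.81 = 1.8639×10^6 N.
Dynamic pressure q = 0.5 × 1.26 × 257² = 41610 Pa.
CL = W/(q·S) = 1.8639×10^6 / (41610 × 163) = 0.2748.
CD = 0.0239 + 0.0492 × 0.2748² = 0.02762.
D = q·S·CD = 41610 × 163 × 0.02762 = 1.873×10^5 N

D = 1.87×10^5 N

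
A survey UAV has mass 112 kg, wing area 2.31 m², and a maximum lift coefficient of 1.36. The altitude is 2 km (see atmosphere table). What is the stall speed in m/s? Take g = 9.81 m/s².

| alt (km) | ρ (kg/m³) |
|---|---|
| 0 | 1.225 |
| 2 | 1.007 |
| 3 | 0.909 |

V_stall = 26.4 m/s

At 2 km, from the table: ρ = 1.007 kg/m³.
Stall occurs when L = W at CL,max. W = mg = 112 × 9.81 = 1099 N.
V_stall = √(2W/(ρ·S·CL,max)) = √(2 × 1099 / (1.007 × 2.31 × 1.36))
V_stall = √694.6 = 26.4 m/s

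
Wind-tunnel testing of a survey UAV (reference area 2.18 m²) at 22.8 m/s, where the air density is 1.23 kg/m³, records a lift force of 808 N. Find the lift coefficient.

CL = 1.16

From L = ½ρv²S·CL, rearranging gives CL = 2L/(ρv²S).
CL = 2 × 808 / (1.23 × 22.8² × 2.18) = 1.16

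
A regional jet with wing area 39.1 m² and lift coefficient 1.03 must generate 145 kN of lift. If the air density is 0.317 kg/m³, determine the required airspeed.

L = ½ρv²S·CL ⇒ v = √(2L/(ρ·S·CL))
v = √(2 × 1.45×10^5 / (0.317 × 39.1 × 1.03)) = √22720 = 151 m/s

v = 151 m/s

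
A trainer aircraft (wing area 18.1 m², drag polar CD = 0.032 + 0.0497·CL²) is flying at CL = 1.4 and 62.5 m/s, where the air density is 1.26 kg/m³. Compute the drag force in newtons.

D = 5760 N

CD = 0.032 + 0.0497 × 1.4² = 0.1294
D = ½ρv²S·CD = ½ × 1.26 × 62.5² × 18.1 × 0.1294 = 5760 N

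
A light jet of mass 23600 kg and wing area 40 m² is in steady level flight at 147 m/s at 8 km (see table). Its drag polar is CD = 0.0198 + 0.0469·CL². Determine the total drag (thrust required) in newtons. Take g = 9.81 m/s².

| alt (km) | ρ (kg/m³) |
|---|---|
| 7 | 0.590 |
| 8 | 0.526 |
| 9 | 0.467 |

At 8 km, from the table: ρ = 0.526 kg/m³.
Level flight ⇒ L = W = m·g = 23600 × 9.81 = 2.3152×10^5 N.
Dynamic pressure q = 0.5 × 0.526 × 147² = 5683 Pa.
Required CL = L/(qS) = 2.3152×10^5/(5683·40) = 1.018.
CD = 0.0198 + 0.0469 × 1.018² = 0.06844.
D = q·S·CD = 5683 × 40 × 0.06844 = 15560 N

D = 15600 N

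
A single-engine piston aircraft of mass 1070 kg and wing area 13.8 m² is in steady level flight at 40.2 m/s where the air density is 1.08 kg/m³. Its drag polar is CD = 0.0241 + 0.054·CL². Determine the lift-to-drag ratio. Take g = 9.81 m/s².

Weight W = mg = 1070 × 9.81 = 10497 N; in level flight L = W.
q = ½ρv² = ½ × 1.08 × 40.2² = 872.7 Pa.
Required CL = L/(qS) = 10497/(872.7·13.8) = 0.8716.
CD = 0.0241 + 0.054 × 0.8716² = 0.06513.
L/D = CL/CD = 0.8716 / 0.06513 = 13.4

L/D = 13.4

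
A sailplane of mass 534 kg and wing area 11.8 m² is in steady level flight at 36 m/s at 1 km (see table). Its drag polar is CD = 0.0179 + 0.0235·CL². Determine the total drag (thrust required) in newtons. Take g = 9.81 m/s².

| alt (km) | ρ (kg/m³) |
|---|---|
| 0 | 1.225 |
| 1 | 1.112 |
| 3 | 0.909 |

At 1 km, from the table: ρ = 1.112 kg/m³.
Weight W = mg = 534 × 9.81 = 5238.5 N; in level flight L = W.
Dynamic pressure q = 0.5 × 1.112 × 36² = 720.6 Pa.
CL = W/(q·S) = 5238.5 / (720.6 × 11.8) = 0.6161.
CD = 0.0179 + 0.0235 × 0.6161² = 0.02682.
D = q·S·CD = 720.6 × 11.8 × 0.02682 = 228 N

D = 228 N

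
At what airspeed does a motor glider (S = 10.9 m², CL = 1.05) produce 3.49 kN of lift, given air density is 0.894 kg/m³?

L = ½ρv²S·CL ⇒ v = √(2L/(ρ·S·CL))
v = √(2 × 3490 / (0.894 × 10.9 × 1.05)) = √682.2 = 26.1 m/s

v = 26.1 m/s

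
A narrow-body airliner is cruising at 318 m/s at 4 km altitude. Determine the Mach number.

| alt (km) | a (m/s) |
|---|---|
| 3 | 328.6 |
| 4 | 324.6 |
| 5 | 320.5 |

M = 0.98

At 4 km, from the table: a = 324.6 m/s.
M = v/a = 318 / 324.6 = 0.98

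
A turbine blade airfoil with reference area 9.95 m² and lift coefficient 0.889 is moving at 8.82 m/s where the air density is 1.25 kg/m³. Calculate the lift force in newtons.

Dynamic pressure q = ½ρv² = ½ × 1.25 × 8.82² = 48.62 Pa.
L = q·S·CL = 48.62 × 9.95 × 0.889 = 430 N

L = 430 N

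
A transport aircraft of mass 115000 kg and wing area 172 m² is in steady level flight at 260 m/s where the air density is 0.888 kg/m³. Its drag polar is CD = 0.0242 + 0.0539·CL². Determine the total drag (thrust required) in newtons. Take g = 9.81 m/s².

D = 1.38×10^5 N

In steady level flight, lift balances weight: W = mg = 115000 × 9.81 = 1.1282×10^6 N.
Dynamic pressure q = 0.5 × 0.888 × 260² = 30010 Pa.
CL = W/(q·S) = 1.1282×10^6 / (30010 × 172) = 0.2185.
CD = 0.0242 + 0.0539 × 0.2185² = 0.02677.
D = q·S·CD = 30010 × 172 × 0.02677 = 1.382×10^5 N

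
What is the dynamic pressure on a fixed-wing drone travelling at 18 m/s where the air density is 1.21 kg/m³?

q = 196 Pa

q = ½ρv² = ½ × 1.21 × 18² = 196 Pa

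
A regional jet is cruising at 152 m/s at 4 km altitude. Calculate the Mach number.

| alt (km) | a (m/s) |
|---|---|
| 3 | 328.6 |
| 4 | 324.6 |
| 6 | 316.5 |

M = 0.468

At 4 km, from the table: a = 324.6 m/s.
M = v/a = 152 / 324.6 = 0.468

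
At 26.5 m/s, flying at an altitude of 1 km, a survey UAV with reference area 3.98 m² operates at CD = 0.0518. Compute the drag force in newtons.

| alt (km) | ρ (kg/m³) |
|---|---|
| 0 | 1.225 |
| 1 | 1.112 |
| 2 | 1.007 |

At 1 km, from the table: ρ = 1.112 kg/m³.
Dynamic pressure q = ½ρv² = ½ × 1.112 × 26.5² = 390.5 Pa.
D = q·S·CD = 390.5 × 3.98 × 0.0518 = 80.5 N

D = 80.5 N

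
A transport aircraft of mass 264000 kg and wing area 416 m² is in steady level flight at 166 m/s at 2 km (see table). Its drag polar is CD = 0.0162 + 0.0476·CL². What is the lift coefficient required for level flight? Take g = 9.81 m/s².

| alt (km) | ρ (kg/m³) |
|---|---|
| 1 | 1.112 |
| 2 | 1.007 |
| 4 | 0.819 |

At 2 km, from the table: ρ = 1.007 kg/m³.
Weight W = mg = 264000 × 9.81 = 2.5898×10^6 N; in level flight L = W.
Dynamic pressure q = 0.5 × 1.007 × 166² = 13870 Pa.
Required CL = L/(qS) = 2.5898×10^6/(13870·416) = 0.4487.

CL = 0.449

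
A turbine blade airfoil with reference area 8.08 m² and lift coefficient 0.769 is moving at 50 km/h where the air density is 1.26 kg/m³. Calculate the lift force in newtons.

Convert speed: v = 50 km/h ÷ 3.6 = 13.89 m/s.
L = ½ρv²S·CL = ½ × 1.26 × 13.89² × 8.08 × 0.769 = 755 N

L = 755 N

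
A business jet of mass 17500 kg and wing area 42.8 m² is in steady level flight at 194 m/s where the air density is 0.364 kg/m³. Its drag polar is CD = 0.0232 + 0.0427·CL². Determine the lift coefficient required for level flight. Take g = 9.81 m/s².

Level flight ⇒ L = W = m·g = 17500 × 9.81 = 1.7168×10^5 N.
Dynamic pressure q = 0.5 × 0.364 × 194² = 6850 Pa.
CL = 2W/(ρv²S) = 2×1.7168×10^5/(0.364×194²×42.8) = 0.5856.

CL = 0.586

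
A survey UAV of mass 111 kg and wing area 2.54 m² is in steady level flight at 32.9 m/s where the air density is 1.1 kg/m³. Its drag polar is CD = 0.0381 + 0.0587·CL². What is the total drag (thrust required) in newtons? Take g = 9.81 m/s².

D = 104 N

Weight W = mg = 111 × 9.81 = 1088.9 N; in level flight L = W.
q = ½ρv² = ½ × 1.1 × 32.9² = 595.3 Pa.
CL = W/(q·S) = 1088.9 / (595.3 × 2.54) = 0.7201.
CD = 0.0381 + 0.0587 × 0.7201² = 0.06854.
D = q·S·CD = 595.3 × 2.54 × 0.06854 = 103.6 N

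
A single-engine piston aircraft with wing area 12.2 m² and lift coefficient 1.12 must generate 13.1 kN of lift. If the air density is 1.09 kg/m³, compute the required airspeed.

L = ½ρv²S·CL ⇒ v = √(2L/(ρ·S·CL))
v = √(2 × 13100 / (1.09 × 12.2 × 1.12)) = √1759 = 41.9 m/s

v = 41.9 m/s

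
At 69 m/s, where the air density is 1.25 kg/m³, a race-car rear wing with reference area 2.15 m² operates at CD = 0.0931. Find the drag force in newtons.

D = 596 N

D = ½ρv²S·CD = ½ × 1.25 × 69² × 2.15 × 0.0931 = 596 N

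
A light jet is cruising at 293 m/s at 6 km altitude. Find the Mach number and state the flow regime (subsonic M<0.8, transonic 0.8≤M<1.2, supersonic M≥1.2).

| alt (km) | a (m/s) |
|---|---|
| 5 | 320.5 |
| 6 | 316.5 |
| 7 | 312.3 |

M = 0.926 (transonic)

At 6 km, from the table: a = 316.5 m/s.
M = v/a = 293 / 316.5 = 0.926
M = 0.926 → transonic.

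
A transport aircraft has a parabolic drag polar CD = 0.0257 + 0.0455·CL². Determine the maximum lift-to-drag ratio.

(L/D)max = 14.6

For CD = CD0 + K·CL², (L/D)max occurs at CL* = √(CD0/K) and equals 1/(2√(K·CD0)).
(L/D)max = 1/(2√(0.0455 × 0.0257)) = 1/(2 × 0.0342) = 14.6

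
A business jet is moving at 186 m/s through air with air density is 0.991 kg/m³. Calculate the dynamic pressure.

q = ½ρv² = ½ × 0.991 × 186² = 17100 Pa

q = 17100 Pa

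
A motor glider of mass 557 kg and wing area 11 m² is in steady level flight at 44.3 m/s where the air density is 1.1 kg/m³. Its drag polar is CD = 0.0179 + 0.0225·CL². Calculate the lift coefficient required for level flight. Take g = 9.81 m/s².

CL = 0.46

Level flight ⇒ L = W = m·g = 557 × 9.81 = 5464.2 N.
q = ½ρv² = ½ × 1.1 × 44.3² = 1079 Pa.
Required CL = L/(qS) = 5464.2/(1079·11) = 0.4602.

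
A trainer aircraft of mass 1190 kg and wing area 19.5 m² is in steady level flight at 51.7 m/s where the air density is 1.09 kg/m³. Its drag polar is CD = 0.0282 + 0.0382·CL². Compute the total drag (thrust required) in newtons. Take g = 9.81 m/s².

D = 984 N

In steady level flight, lift balances weight: W = mg = 1190 × 9.81 = 11674 N.
Dynamic pressure q = 0.5 × 1.09 × 51.7² = 1457 Pa.
CL = W/(q·S) = 11674 / (1457 × 19.5) = 0.411.
CD = 0.0282 + 0.0382 × 0.411² = 0.03465.
D = q·S·CD = 1457 × 19.5 × 0.03465 = 984.3 N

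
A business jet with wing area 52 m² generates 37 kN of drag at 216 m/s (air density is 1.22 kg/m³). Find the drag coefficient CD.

From D = ½ρv²S·CD, rearranging gives CD = 2D/(ρv²S).
CD = 2 × 37000 / (1.22 × 216² × 52) = 0.025

CD = 0.025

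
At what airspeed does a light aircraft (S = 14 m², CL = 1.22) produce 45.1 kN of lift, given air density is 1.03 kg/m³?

v = 71.6 m/s

L = ½ρv²S·CL ⇒ v = √(2L/(ρ·S·CL))
v = √(2 × 45100 / (1.03 × 14 × 1.22)) = √5127 = 71.6 m/s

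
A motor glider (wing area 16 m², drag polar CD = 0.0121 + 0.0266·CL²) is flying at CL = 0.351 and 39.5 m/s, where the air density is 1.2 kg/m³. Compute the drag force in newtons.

D = 230 N

CD = 0.0121 + 0.0266 × 0.351² = 0.01538
D = ½ρv²S·CD = ½ × 1.2 × 39.5² × 16 × 0.01538 = 230 N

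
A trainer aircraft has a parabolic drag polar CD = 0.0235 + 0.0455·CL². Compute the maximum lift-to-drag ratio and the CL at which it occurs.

For CD = CD0 + K·CL², (L/D)max occurs at CL* = √(CD0/K) and equals 1/(2√(K·CD0)).
(L/D)max = 1/(2√(0.0455 × 0.0235)) = 1/(2 × 0.0327) = 15.3
CL* = √(0.0235/0.0455) = 0.719

(L/D)max = 15.3, at CL = 0.719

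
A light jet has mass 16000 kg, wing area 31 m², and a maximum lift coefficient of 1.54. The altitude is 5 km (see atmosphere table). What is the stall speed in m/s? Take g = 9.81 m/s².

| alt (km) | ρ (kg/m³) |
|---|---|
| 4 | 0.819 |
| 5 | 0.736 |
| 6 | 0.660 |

At 5 km, from the table: ρ = 0.736 kg/m³.
Stall occurs when L = W at CL,max. W = mg = 16000 × 9.81 = 1.57×10^5 N.
From L = ½ρV²S·CL,max = W: V_stall = √(2W/(ρSCL,max)) = √(2·1.57×10^5/(0.736·31·1.54))
V_stall = √8934 = 94.5 m/s

V_stall = 94.5 m/s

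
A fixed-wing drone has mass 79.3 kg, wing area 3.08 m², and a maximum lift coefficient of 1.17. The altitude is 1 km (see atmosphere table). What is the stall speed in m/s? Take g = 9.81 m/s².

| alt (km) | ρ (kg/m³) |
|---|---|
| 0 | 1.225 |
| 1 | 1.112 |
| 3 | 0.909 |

At 1 km, from the table: ρ = 1.112 kg/m³.
At stall, lift equals weight: L = W = m·g = 79.3 × 9.81 = 777.9 N.
V_stall = √(2W/(ρ·S·CL,max)) = √(2 × 777.9 / (1.112 × 3.08 × 1.17))
V_stall = √388.3 = 19.7 m/s

V_stall = 19.7 m/s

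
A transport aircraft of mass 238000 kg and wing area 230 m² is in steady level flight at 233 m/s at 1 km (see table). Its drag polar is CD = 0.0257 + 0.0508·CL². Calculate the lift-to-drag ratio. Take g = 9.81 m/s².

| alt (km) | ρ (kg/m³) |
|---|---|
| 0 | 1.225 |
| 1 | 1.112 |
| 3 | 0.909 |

At 1 km, from the table: ρ = 1.112 kg/m³.
In steady level flight, lift balances weight: W = mg = 238000 × 9.81 = 2.3348×10^6 N.
q = ½ρv² = ½ × 1.112 × 233² = 30180 Pa.
Required CL = L/(qS) = 2.3348×10^6/(30180·230) = 0.3363.
CD = 0.0257 + 0.0508 × 0.3363² = 0.03145.
L/D = CL/CD = 0.3363 / 0.03145 = 10.7

L/D = 10.7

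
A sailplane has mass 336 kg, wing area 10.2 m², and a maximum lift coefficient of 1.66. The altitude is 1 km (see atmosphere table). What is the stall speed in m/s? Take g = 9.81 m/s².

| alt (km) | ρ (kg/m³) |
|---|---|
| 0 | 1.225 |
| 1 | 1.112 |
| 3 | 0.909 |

V_stall = 18.7 m/s

At 1 km, from the table: ρ = 1.112 kg/m³.
At stall, lift equals weight: L = W = m·g = 336 × 9.81 = 3296 N.
V_stall = √(2W/(ρ·S·CL,max)) = √(2 × 3296 / (1.112 × 10.2 × 1.66))
V_stall = √350.1 = 18.7 m/s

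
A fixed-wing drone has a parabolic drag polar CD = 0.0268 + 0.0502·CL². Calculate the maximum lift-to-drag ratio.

(L/D)max = 13.6

For CD = CD0 + K·CL², (L/D)max occurs at CL* = √(CD0/K) and equals 1/(2√(K·CD0)).
(L/D)max = 1/(2√(0.0502 × 0.0268)) = 1/(2 × 0.03668) = 13.6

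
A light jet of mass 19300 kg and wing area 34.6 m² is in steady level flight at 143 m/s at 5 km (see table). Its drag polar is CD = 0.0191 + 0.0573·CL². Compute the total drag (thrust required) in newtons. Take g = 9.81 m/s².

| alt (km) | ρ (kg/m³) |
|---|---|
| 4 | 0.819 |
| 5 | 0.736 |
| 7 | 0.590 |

At 5 km, from the table: ρ = 0.736 kg/m³.
Weight W = mg = 19300 × 9.81 = 1.8933×10^5 N; in level flight L = W.
q = ½ρv² = ½ × 0.736 × 143² = 7525 Pa.
CL = W/(q·S) = 1.8933×10^5 / (7525 × 34.6) = 0.7272.
CD = 0.0191 + 0.0573 × 0.7272² = 0.0494.
D = q·S·CD = 7525 × 34.6 × 0.0494 = 12860 N

D = 12900 N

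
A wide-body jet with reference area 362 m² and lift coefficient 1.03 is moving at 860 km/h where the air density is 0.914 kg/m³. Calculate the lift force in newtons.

Convert speed: v = 860 km/h ÷ 3.6 = 238.9 m/s.
Dynamic pressure q = ½ρv² = ½ × 0.914 × 238.9² = 26080 Pa.
L = q·S·CL = 26080 × 362 × 1.03 = 9.72×10^6 N ≈ 9720 kN

L = 9.72×10^6 N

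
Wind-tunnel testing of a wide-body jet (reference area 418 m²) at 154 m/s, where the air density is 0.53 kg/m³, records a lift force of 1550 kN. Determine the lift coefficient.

CL = 0.59

From L = ½ρv²S·CL, rearranging gives CL = 2L/(ρv²S).
CL = 2 × 1.55×10^6 / (0.53 × 154² × 418) = 0.59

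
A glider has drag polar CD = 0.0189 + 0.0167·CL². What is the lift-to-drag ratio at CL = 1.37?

L/D = 27.3

CD = 0.0189 + 0.0167 × 1.37² = 0.05024
L/D = CL/CD = 1.37 / 0.05024 = 27.3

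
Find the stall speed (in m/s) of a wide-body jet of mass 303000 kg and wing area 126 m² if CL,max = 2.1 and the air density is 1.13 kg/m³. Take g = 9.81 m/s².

V_stall = 141 m/s

Weight W = mg = 303000 × 9.81 = 2.972×10^6 N.
V_stall = √(2W/(ρ·S·CL,max)) = √(2 × 2.972×10^6 / (1.13 × 126 × 2.1))
V_stall = √19880 = 141 m/s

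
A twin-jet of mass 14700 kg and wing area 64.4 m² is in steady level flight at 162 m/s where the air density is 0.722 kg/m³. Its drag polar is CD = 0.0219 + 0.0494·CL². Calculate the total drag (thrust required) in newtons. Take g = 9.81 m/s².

In steady level flight, lift balances weight: W = mg = 14700 × 9.81 = 1.4421×10^5 N.
q = ½ρv² = ½ × 0.722 × 162² = 9474 Pa.
CL = W/(q·S) = 1.4421×10^5 / (9474 × 64.4) = 0.2364.
CD = 0.0219 + 0.0494 × 0.2364² = 0.02466.
D = q·S·CD = 9474 × 64.4 × 0.02466 = 15050 N

D = 15000 N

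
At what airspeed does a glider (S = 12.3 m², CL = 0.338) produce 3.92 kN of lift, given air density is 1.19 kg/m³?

v = 39.8 m/s

L = ½ρv²S·CL ⇒ v = √(2L/(ρ·S·CL))
v = √(2 × 3920 / (1.19 × 12.3 × 0.338)) = √1585 = 39.8 m/s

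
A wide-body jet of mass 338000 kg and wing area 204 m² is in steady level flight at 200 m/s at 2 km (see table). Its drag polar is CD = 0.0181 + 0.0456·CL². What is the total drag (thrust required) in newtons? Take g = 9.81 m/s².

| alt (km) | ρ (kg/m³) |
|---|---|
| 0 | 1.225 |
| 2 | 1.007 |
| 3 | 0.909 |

D = 1.96×10^5 N

At 2 km, from the table: ρ = 1.007 kg/m³.
Level flight ⇒ L = W = m·g = 338000 × 9.81 = 3.3158×10^6 N.
Dynamic pressure q = 0.5 × 1.007 × 200² = 20140 Pa.
Required CL = L/(qS) = 3.3158×10^6/(20140·204) = 0.807.
CD = 0.0181 + 0.0456 × 0.807² = 0.0478.
D = q·S·CD = 20140 × 204 × 0.0478 = 1.964×10^5 N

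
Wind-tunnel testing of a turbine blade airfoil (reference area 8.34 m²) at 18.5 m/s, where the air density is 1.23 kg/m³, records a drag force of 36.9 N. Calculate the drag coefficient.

From D = ½ρv²S·CD, rearranging gives CD = 2D/(ρv²S).
CD = 2 × 36.9 / (1.23 × 18.5² × 8.34) = 0.021

CD = 0.021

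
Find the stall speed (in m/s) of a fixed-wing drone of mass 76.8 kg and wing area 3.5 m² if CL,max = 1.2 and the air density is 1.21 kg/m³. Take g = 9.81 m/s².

V_stall = 17.2 m/s

Stall occurs when L = W at CL,max. W = mg = 76.8 × 9.81 = 753.4 N.
From L = ½ρV²S·CL,max = W: V_stall = √(2W/(ρSCL,max)) = √(2·753.4/(1.21·3.5·1.2))
V_stall = √296.5 = 17.2 m/s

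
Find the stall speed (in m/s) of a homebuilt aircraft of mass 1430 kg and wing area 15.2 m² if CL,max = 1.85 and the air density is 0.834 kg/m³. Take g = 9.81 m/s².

Stall occurs when L = W at CL,max. W = mg = 1430 × 9.81 = 14030 N.
V_stall = √(2W/(ρ·S·CL,max)) = √(2 × 14030 / (0.834 × 15.2 × 1.85))
V_stall = √1196 = 34.6 m/s

V_stall = 34.6 m/s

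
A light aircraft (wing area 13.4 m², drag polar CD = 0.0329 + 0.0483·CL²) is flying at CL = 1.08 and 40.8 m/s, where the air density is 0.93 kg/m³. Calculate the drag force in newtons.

CD = 0.0329 + 0.0483 × 1.08² = 0.08924
D = ½ρv²S·CD = ½ × 0.93 × 40.8² × 13.4 × 0.08924 = 926 N

D = 926 N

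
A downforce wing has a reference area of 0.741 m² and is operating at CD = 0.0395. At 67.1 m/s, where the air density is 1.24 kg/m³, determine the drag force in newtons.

D = 81.7 N

Dynamic pressure q = ½ρv² = ½ × 1.24 × 67.1² = 2791 Pa.
D = q·S·CD = 2791 × 0.741 × 0.0395 = 81.7 N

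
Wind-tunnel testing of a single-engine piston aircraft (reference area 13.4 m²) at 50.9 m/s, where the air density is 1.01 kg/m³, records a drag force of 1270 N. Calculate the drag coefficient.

From D = ½ρv²S·CD, rearranging gives CD = 2D/(ρv²S).
CD = 2 × 1270 / (1.01 × 50.9² × 13.4) = 0.0724

CD = 0.0724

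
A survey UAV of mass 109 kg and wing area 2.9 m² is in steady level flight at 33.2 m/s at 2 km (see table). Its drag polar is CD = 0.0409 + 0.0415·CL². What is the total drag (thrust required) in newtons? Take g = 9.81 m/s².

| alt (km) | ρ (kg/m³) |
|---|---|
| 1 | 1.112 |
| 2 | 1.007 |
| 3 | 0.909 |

D = 95.3 N

At 2 km, from the table: ρ = 1.007 kg/m³.
Level flight ⇒ L = W = m·g = 109 × 9.81 = 1069.3 N.
Dynamic pressure q = 0.5 × 1.007 × 33.2² = 555 Pa.
Required CL = L/(qS) = 1069.3/(555·2.9) = 0.6644.
CD = 0.0409 + 0.0415 × 0.6644² = 0.05922.
D = q·S·CD = 555 × 2.9 × 0.05922 = 95.31 N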